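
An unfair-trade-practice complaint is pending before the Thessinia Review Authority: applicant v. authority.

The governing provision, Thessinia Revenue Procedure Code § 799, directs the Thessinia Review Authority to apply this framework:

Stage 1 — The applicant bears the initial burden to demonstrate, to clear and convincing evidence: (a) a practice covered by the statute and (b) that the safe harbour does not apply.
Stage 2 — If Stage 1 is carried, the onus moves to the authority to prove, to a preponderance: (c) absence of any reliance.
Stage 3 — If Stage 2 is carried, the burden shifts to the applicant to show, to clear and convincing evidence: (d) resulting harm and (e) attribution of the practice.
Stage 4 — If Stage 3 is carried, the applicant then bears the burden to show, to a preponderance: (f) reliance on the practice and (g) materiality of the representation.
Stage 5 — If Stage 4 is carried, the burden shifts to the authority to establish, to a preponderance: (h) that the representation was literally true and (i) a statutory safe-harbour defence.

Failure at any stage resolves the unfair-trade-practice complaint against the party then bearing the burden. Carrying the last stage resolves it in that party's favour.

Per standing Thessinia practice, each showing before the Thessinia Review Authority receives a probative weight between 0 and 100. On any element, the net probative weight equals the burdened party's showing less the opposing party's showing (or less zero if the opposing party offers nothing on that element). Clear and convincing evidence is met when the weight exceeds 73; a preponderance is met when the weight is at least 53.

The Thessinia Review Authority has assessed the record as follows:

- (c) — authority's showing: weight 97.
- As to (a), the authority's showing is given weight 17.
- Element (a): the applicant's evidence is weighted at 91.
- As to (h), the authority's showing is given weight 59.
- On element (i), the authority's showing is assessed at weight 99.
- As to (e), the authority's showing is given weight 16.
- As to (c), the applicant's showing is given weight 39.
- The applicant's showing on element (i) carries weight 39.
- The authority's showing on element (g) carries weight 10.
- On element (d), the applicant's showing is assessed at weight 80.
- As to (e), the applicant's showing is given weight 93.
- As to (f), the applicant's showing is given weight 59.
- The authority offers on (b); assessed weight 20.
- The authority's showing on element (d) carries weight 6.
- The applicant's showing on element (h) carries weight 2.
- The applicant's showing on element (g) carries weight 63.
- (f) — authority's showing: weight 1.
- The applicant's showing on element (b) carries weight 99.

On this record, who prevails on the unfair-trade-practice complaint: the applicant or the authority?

At Stage 1 the applicant must meet clear and convincing evidence (weight exceeds 73): on (a) the weight is 91 less the opposing 17 gives net 74, which does exceed 73, so (a) meets the standard; on (b) the weight is 99 less the opposing 20 gives net 79, > 73, so (b) meets the standard.
  Stage 1 carried; the burden shifts to the authority.
At Stage 2 the authority must meet a preponderance (weight is at least 53): on (c) the weight is 97 less the opposing 39 gives net 58, which does reach 53, so (c) meets the standard.
  Stage 2 carried; the burden shifts to the applicant.
At Stage 3 the applicant must meet clear and convincing evidence (weight exceeds 73): on (d) the weight is 80 less the opposing 6 gives net 74, > 73, so (d) meets the standard; on (e) the weight is 93 less the opposing 16 gives net 77, > 73, so (e) meets the standard.
  All elements met. The applicant retains the burden for Stage 4.
At Stage 4 the applicant must meet a preponderance (weight is at least 53): on (f) the weight is 59 less the opposing 1 gives net 58, which does reach 53, so (f) meets the standard; on (g) the weight is 63 less the opposing 10 gives net 53, which does reach 53, so (g) meets the standard.
  Stage 4 carried; the burden shifts to the authority.
At Stage 5 the authority must meet a preponderance (weight is at least 53): on (h) the weight is 59 less the opposing 2 gives net 57, ≥ 53, so (h) meets the standard; on (i) the weight is 99 less the opposing 39 gives net 60, ≥ 53, so (i) meets the standard.
  Stage 5 carried; the final stage is satisfied.
With every stage satisfied, the authority prevails.

authority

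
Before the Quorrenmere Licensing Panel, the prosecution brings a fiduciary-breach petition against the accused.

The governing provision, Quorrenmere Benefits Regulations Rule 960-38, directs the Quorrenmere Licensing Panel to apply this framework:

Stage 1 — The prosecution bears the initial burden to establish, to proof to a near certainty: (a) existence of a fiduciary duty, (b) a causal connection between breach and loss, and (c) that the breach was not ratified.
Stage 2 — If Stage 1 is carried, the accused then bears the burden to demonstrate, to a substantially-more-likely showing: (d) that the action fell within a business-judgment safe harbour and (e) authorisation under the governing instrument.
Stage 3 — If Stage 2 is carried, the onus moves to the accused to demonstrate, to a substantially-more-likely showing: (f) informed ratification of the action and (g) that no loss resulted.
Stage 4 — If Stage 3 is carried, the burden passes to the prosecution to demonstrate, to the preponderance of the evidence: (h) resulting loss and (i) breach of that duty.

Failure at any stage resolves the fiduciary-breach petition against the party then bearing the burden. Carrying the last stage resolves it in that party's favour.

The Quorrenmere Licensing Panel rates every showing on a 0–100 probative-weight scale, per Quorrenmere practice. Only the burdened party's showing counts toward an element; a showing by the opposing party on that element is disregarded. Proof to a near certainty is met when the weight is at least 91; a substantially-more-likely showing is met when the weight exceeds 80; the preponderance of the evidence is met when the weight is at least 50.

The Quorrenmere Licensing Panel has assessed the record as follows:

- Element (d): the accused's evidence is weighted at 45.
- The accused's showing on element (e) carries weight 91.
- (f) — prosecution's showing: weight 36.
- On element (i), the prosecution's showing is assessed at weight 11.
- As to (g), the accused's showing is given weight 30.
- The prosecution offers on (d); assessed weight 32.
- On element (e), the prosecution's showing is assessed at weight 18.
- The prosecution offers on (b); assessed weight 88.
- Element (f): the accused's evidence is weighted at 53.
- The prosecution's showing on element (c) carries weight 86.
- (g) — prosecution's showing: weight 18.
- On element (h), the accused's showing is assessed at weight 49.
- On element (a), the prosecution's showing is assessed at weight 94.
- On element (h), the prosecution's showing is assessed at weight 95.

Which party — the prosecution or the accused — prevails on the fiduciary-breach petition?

accused

Stage 1 — burden on prosecution; standard: proof to a near certainty (weight is at least 91).
    (a): 94 ≥ 91 [met]
    (b): 88 < 91 [not met]
    (c): 86 < 91 [not met]
  Not every element is met, so the prosecution fails to carry Stage 1.
So the accused prevails.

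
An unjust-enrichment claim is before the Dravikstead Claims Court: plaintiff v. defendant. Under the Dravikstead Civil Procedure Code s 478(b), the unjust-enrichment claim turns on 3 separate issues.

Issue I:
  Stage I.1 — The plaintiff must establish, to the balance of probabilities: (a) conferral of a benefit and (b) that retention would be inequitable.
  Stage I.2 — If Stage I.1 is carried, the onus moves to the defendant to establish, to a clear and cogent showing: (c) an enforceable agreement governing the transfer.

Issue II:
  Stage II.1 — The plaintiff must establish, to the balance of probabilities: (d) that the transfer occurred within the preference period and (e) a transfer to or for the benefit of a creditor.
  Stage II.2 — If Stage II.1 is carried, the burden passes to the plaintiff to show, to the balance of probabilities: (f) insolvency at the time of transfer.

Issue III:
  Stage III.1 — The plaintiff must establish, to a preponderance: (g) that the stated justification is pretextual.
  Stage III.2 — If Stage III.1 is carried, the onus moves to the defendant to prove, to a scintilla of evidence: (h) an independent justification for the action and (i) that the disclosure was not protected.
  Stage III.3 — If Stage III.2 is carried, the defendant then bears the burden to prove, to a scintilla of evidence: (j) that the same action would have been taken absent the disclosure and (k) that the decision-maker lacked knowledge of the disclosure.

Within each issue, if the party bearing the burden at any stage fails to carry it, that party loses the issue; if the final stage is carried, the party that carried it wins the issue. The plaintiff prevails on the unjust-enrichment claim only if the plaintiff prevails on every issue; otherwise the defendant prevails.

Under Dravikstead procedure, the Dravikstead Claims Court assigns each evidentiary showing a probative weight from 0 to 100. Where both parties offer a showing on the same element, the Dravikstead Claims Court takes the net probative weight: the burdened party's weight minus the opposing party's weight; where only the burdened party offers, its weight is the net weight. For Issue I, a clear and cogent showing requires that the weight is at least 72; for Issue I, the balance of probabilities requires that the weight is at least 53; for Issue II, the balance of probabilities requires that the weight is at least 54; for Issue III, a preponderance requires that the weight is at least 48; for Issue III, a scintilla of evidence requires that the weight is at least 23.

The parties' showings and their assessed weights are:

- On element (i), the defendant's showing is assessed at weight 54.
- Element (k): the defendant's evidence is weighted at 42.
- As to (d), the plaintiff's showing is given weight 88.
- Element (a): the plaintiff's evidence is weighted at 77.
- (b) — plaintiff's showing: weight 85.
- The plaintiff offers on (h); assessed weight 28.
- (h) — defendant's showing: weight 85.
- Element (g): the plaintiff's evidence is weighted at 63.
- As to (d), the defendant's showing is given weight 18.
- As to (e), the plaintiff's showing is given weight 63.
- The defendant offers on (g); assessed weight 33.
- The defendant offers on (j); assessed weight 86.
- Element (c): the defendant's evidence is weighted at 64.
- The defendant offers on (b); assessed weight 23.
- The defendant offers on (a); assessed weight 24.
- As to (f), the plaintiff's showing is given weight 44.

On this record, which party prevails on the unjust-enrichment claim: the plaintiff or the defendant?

— Issue I —
Stage I.1 — burden on plaintiff; standard: the balance of probabilities (weight is at least 53).
    (a): 77 − 24 = 53 ≥ 53 [met]
    (b): 85 − 23 = 62 ≥ 53 [met]
  All elements met. The burden passes to the defendant.
Stage I.2 — burden on defendant; standard: a clear and cogent showing (weight is at least 72).
    (c): 64 < 72 [not met]
  Stage I.2 not carried; the defendant fails its burden.
So the plaintiff prevails on this issue.
— Issue II —
Stage II.1 — burden on plaintiff; standard: the balance of probabilities (weight is at least 54).
    (d): 88 − 18 = 70 ≥ 54 [met]
    (e): 63 ≥ 54 [met]
  All elements met. The plaintiff retains the burden for Stage II.2.
Stage II.2 — burden on plaintiff; standard: the balance of probabilities (weight is at least 54).
    (f): 44 < 54 [not met]
  Not every element is met, so the plaintiff fails to carry Stage II.2.
So the defendant prevails on this issue.
— Issue III —
Stage III.1 (plaintiff, a preponderance, weight is at least 48): (g) net 63−33=30 < 48 — fails.
  The plaintiff does not carry Stage III.1.
The defendant prevails on this issue.
Per-issue: Issue I → plaintiff; Issue II → defendant; Issue III → defendant. The plaintiff must prevail on every issue; overall, the defendant prevails.

defendant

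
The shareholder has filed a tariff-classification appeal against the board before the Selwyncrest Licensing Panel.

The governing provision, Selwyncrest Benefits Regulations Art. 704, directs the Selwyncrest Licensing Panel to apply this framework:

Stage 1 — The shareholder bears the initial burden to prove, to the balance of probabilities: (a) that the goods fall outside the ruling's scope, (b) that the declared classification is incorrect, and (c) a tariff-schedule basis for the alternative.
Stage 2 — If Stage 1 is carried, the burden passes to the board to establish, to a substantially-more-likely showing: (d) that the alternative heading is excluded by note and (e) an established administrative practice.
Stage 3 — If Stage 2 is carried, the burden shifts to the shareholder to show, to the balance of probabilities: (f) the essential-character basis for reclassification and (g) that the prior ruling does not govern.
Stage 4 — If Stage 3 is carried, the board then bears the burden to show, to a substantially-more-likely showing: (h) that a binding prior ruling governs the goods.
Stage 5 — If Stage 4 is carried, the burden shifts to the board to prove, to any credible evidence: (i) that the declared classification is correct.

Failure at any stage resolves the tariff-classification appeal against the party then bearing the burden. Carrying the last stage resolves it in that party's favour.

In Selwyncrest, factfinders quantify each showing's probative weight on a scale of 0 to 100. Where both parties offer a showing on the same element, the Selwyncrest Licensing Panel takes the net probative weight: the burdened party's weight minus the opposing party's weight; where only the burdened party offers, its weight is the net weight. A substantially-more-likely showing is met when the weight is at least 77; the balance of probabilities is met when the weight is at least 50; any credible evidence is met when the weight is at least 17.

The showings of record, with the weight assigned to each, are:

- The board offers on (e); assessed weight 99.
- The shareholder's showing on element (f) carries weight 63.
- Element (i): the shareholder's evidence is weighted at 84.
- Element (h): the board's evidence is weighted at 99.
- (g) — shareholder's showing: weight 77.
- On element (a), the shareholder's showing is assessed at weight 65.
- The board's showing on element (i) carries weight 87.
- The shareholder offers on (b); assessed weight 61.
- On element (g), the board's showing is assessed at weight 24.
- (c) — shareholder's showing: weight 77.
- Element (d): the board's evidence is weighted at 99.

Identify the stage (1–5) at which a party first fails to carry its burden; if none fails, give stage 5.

stage 5

Stage 1 (shareholder, the balance of probabilities, weight is at least 50): (a) 65 ≥ 50 — meets; (b) 61 ≥ 50 — meets; (c) 77 ≥ 50 — meets.
  Stage 1 carried; the burden shifts to the board.
Stage 2 (board, a substantially-more-likely showing, weight is at least 77): (d) 99 ≥ 77 — meets; (e) 99 ≥ 77 — meets.
  Stage 2 carried; the burden shifts to the shareholder.
Stage 3 (shareholder, the balance of probabilities, weight is at least 50): (f) 63 ≥ 50 — meets; (g) net 77−24=53 ≥ 50 — meets.
  Stage 3 carried; the burden shifts to the board.
Stage 4 (board, a substantially-more-likely showing, weight is at least 77): (h) 99 ≥ 77 — meets.
  All elements met. The board retains the burden for Stage 5.
Stage 5 (board, any credible evidence, weight is at least 17): (i) net 87−84=3 < 17 — fails.
  Not every element is met, so the board fails to carry Stage 5.
The analysis ends at Stage 5; the shareholder prevails.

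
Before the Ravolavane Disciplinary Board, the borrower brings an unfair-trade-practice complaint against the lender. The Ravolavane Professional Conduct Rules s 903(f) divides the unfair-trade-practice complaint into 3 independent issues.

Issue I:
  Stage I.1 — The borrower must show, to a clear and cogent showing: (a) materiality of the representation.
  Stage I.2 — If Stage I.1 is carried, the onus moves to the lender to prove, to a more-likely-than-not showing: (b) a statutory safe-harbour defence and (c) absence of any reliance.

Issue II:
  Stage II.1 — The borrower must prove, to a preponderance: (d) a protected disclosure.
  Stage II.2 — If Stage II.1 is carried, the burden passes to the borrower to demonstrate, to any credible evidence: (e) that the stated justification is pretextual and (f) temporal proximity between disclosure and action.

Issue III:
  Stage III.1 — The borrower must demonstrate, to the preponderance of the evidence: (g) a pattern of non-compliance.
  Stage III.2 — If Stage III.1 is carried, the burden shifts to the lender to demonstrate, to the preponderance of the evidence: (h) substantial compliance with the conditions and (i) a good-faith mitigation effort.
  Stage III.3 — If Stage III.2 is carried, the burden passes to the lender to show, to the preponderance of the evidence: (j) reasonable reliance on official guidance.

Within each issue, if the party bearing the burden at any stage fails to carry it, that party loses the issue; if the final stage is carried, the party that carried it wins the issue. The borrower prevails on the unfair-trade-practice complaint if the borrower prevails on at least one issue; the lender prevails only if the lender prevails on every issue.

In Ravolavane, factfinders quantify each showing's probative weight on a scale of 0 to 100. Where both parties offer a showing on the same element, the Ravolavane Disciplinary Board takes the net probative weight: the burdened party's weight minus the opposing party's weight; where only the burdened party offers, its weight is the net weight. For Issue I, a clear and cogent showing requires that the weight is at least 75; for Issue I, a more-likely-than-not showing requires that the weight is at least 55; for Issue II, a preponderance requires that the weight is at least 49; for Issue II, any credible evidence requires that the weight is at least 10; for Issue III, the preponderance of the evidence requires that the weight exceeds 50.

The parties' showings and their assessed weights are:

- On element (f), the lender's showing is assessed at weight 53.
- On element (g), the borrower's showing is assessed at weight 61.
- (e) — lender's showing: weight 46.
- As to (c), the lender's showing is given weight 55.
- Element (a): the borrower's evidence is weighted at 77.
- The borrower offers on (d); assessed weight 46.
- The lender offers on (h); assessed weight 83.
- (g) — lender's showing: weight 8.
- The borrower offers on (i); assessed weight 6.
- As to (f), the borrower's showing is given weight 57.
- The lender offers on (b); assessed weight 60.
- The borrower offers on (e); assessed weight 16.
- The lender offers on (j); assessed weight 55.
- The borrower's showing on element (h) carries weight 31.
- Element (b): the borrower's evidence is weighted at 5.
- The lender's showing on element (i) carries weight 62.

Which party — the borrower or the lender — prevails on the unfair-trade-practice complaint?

— Issue I —
Stage I.1 (borrower, a clear and cogent showing, weight is at least 75): (a) 77 ≥ 75 — meets.
  Stage I.1 is satisfied; the onus moves to the lender.
Stage I.2 (lender, a more-likely-than-not showing, weight is at least 55): (b) net 60−5=55 ≥ 55 — meets; (c) 55 ≥ 55 — meets.
  The lender carries the last stage.
Every stage carried; the lender prevails on this issue.
— Issue II —
At Stage II.1 the borrower must meet a preponderance (weight is at least 49): on (d) the weight is 46, < 49, so (d) does not meet the standard.
  The borrower does not carry Stage II.1.
The analysis ends at Stage II.1; the lender prevails on this issue.
— Issue III —
Stage III.1 (borrower, the preponderance of the evidence, weight exceeds 50): (g) net 61−8=53 > 50 — meets.
  All elements met. The burden passes to the lender.
Stage III.2 (lender, the preponderance of the evidence, weight exceeds 50): (h) net 83−31=52 > 50 — meets; (i) net 62−6=56 > 50 — meets.
  All elements met. The lender retains the burden for Stage III.3.
Stage III.3 (lender, the preponderance of the evidence, weight exceeds 50): (j) 55 > 50 — meets.
  Stage III.3 carried; the final stage is satisfied.
All stages carried — the lender prevails on this issue.
Per-issue: Issue I → lender; Issue II → lender; Issue III → lender. The borrower must prevail on at least one issue; overall, the lender prevails.

lender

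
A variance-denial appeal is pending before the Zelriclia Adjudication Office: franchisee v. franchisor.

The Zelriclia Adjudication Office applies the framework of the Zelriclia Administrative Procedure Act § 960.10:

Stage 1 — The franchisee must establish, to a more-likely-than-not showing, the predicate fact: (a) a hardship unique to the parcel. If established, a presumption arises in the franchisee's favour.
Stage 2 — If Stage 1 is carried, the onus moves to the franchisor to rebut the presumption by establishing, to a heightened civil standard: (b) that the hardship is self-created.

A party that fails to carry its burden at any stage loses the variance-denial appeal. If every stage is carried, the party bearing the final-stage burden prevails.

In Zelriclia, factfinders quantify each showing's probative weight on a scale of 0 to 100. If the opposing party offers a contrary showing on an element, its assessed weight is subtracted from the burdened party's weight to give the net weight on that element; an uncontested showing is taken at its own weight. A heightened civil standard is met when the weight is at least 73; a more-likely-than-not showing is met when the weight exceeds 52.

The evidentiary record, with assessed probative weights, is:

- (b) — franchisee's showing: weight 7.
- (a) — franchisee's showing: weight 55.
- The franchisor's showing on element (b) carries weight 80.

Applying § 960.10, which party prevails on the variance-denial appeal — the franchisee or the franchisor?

At Stage 1 the franchisee must meet a more-likely-than-not showing (weight exceeds 52): on (a) the weight is 55, which does exceed 52, so (a) meets the standard.
  Stage 1 is satisfied; the onus moves to the franchisor.
At Stage 2 the franchisor must meet a heightened civil standard (weight is at least 73): on (b) the weight is 80 less the opposing 7 gives net 73, which does reach 73, so (b) meets the standard.
  Stage 2 carried; the final stage is satisfied.
With every stage satisfied, the franchisor prevails.

franchisor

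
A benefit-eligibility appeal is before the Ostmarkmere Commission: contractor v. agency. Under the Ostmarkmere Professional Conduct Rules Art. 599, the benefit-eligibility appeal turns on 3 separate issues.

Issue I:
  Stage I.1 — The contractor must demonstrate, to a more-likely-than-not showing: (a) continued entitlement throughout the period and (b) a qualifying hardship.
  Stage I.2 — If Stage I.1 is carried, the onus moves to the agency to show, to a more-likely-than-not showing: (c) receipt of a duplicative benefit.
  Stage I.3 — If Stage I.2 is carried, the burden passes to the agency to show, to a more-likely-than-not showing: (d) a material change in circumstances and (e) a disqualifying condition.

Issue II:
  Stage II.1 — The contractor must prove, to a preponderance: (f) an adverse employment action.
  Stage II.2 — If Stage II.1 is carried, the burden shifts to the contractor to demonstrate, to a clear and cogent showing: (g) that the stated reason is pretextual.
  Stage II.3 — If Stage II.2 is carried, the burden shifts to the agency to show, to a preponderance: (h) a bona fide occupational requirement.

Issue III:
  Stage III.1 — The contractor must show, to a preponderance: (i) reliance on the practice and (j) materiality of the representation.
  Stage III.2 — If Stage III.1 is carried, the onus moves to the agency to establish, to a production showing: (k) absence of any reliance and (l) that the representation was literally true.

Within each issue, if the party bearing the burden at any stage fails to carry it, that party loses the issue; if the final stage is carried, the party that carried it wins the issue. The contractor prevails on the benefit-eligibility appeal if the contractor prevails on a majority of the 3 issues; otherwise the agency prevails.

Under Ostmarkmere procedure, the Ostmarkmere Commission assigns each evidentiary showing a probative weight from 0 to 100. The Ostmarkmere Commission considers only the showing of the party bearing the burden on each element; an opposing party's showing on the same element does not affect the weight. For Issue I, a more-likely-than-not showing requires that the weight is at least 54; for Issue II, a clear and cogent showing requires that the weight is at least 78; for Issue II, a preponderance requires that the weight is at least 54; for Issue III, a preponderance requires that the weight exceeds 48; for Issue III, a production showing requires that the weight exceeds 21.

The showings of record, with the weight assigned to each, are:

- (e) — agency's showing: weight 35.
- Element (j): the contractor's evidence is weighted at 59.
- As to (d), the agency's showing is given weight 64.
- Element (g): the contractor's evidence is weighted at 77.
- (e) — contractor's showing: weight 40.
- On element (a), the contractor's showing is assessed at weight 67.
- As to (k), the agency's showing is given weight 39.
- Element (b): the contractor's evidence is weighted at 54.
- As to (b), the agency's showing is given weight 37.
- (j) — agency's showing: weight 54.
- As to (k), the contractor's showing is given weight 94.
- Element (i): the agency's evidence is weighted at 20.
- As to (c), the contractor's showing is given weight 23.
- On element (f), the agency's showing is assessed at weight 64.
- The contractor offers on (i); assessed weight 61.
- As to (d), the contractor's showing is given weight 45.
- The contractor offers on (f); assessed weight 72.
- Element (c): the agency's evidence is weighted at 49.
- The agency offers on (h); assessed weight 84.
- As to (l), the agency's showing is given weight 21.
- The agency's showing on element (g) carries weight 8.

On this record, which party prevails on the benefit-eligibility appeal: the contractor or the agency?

contractor

— Issue I —
Stage I.1 — burden on contractor; standard: a more-likely-than-not showing (weight is at least 54).
    (a): 67 ≥ 54 [met]
    (b): 54 (agency's 37 disregarded) ≥ 54 [met]
  The contractor carries Stage I.1; the agency now bears the burden.
Stage I.2 — burden on agency; standard: a more-likely-than-not showing (weight is at least 54).
    (c): 49 (contractor's 23 disregarded) < 54 [not met]
  Stage I.2 not carried; the agency fails its burden.
The analysis ends at Stage I.2; the contractor prevails on this issue.
— Issue II —
Stage II.1 (contractor, a preponderance, weight is at least 54): (f) 72 (agency's 64 disregarded) ≥ 54 — meets.
  Stage II.1 is satisfied; the contractor continues to bear the burden.
Stage II.2 (contractor, a clear and cogent showing, weight is at least 78): (g) 77 (agency's 8 disregarded) < 78 — fails.
  The contractor does not carry Stage II.2.
So the agency prevails on this issue.
— Issue III —
At Stage III.1 the contractor must meet a preponderance (weight exceeds 48): on (i) the weight is 61 (the agency's 20 is given no effect), which does exceed 48, so (i) meets the standard; on (j) the weight is 59 (the agency's 54 is given no effect), > 48, so (j) meets the standard.
  Stage III.1 carried; the burden shifts to the agency.
At Stage III.2 the agency must meet a production showing (weight exceeds 21): on (k) the weight is 39 (the contractor's 94 is given no effect), which does exceed 21, so (k) meets the standard; on (l) the weight is 21, which does not exceed 21, so (l) does not meet the standard.
  The agency does not carry Stage III.2.
The contractor prevails on this issue.
Per-issue: Issue I → contractor; Issue II → agency; Issue III → contractor. The contractor must prevail on a majority of issues; overall, the contractor prevails.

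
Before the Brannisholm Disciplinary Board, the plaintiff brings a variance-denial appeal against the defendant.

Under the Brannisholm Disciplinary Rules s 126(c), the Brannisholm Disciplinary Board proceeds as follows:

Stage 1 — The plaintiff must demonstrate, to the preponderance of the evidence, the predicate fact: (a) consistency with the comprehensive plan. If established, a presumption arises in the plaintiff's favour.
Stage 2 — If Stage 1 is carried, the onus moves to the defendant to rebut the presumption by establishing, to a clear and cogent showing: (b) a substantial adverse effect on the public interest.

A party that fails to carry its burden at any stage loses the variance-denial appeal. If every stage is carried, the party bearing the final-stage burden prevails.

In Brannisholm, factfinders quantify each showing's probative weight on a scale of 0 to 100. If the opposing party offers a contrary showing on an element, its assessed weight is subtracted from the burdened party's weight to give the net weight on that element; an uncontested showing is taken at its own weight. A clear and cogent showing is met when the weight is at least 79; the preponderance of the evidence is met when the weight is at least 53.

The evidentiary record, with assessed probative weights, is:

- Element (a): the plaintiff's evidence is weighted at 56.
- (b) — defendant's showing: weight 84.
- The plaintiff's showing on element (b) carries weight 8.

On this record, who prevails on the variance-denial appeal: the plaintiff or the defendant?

Stage 1 (plaintiff, the preponderance of the evidence, weight is at least 53): (a) 56 ≥ 53 — meets.
  Stage 1 is satisfied; the onus moves to the defendant.
Stage 2 (defendant, a clear and cogent showing, weight is at least 79): (b) net 84−8=76 < 79 — fails.
  Not every element is met, so the defendant fails to carry Stage 2.
The analysis ends at Stage 2; the plaintiff prevails.

plaintiff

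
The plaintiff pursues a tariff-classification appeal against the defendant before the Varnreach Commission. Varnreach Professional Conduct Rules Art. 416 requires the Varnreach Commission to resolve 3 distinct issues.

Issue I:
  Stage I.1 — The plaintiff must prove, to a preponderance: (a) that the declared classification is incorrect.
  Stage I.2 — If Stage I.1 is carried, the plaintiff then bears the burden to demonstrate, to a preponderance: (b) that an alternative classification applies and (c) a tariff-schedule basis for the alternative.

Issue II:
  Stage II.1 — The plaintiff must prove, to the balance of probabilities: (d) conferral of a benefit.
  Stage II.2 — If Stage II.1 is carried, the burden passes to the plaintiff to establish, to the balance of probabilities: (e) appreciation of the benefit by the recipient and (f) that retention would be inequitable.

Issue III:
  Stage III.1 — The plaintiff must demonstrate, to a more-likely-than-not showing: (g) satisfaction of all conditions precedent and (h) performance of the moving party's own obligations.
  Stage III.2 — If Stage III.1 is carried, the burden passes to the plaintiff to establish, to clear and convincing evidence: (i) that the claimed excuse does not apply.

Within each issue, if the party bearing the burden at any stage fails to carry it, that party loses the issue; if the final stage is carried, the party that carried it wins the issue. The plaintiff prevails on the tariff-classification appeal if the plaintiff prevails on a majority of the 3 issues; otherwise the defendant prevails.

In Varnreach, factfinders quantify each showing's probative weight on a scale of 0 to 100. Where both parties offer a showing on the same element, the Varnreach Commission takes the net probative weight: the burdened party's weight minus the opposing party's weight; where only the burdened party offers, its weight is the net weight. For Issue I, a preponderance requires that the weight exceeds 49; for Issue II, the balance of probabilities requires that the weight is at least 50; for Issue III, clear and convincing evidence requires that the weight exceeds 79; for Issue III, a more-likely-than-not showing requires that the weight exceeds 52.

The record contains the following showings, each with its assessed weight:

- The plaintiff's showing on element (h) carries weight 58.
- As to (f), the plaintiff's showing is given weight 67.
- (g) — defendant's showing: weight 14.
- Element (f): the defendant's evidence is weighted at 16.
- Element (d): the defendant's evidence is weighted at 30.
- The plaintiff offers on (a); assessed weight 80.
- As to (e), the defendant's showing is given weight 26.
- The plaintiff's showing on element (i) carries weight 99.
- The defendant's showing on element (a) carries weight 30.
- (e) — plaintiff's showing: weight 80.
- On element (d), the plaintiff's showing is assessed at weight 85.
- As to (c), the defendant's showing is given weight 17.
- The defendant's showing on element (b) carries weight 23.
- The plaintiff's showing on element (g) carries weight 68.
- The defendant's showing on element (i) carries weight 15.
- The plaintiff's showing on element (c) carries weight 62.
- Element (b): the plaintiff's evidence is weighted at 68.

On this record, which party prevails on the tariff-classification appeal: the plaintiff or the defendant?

plaintiff

— Issue I —
At Stage I.1 the plaintiff must meet a preponderance (weight exceeds 49): on (a) the weight is 80 less the opposing 30 gives net 50, which does exceed 49, so (a) meets the standard.
  Stage I.1 is satisfied; the plaintiff continues to bear the burden.
At Stage I.2 the plaintiff must meet a preponderance (weight exceeds 49): on (b) the weight is 68 less the opposing 23 gives net 45, ≤ 49, so (b) does not meet the standard; on (c) the weight is 62 less the opposing 17 gives net 45, ≤ 49, so (c) does not meet the standard.
  Not every element is met, so the plaintiff fails to carry Stage I.2.
So the defendant prevails on this issue.
— Issue II —
Stage II.1 (plaintiff, the balance of probabilities, weight is at least 50): (d) net 85−30=55 ≥ 50 — meets.
  Stage II.1 is satisfied; the plaintiff continues to bear the burden.
Stage II.2 (plaintiff, the balance of probabilities, weight is at least 50): (e) net 80−26=54 ≥ 50 — meets; (f) net 67−16=51 ≥ 50 — meets.
  Stage II.2 carried; the final stage is satisfied.
With every stage satisfied, the plaintiff prevails on this issue.
— Issue III —
Stage III.1 — burden on plaintiff; standard: a more-likely-than-not showing (weight exceeds 52).
    (g): 68 − 14 = 54 > 52 [met]
    (h): 58 > 52 [met]
  Stage III.1 carried; the burden remains with the plaintiff.
Stage III.2 — burden on plaintiff; standard: clear and convincing evidence (weight exceeds 79).
    (i): 99 − 15 = 84 > 79 [met]
  The plaintiff carries the last stage.
With every stage satisfied, the plaintiff prevails on this issue.
Per-issue: Issue I → defendant; Issue II → plaintiff; Issue III → plaintiff. The plaintiff must prevail on a majority of issues; overall, the plaintiff prevails.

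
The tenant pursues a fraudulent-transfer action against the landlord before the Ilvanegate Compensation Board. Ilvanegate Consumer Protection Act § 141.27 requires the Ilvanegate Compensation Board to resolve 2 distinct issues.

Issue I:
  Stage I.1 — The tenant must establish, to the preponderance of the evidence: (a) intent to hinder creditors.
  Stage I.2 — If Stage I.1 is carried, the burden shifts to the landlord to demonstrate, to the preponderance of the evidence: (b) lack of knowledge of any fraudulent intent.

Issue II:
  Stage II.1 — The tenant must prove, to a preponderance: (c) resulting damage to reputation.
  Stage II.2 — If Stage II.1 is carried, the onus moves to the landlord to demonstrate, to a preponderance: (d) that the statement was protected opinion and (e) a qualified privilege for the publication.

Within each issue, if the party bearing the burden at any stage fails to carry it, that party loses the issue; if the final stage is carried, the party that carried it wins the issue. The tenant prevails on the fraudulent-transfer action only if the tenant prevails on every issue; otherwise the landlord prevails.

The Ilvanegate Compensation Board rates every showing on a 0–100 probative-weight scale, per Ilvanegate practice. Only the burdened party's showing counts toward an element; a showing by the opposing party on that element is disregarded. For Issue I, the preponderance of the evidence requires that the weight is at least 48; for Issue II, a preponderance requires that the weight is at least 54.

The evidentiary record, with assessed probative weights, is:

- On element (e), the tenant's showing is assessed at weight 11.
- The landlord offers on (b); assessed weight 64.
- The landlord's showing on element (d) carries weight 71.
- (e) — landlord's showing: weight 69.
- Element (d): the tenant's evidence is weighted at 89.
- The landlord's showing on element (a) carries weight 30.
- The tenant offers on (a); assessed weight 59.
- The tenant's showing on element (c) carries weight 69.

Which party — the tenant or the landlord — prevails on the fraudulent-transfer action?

— Issue I —
Stage I.1 — burden on tenant; standard: the preponderance of the evidence (weight is at least 48).
    (a): 59 (landlord's 30 disregarded) ≥ 48 [met]
  The tenant carries Stage I.1; the landlord now bears the burden.
Stage I.2 — burden on landlord; standard: the preponderance of the evidence (weight is at least 48).
    (b): 64 ≥ 48 [met]
  All elements met at the final stage.
All stages carried — the landlord prevails on this issue.
— Issue II —
At Stage II.1 the tenant must meet a preponderance (weight is at least 54): on (c) the weight is 69, ≥ 54, so (c) meets the standard.
  Stage II.1 carried; the burden shifts to the landlord.
At Stage II.2 the landlord must meet a preponderance (weight is at least 54): on (d) the weight is 71 (the tenant's 89 is given no effect), which does reach 54, so (d) meets the standard; on (e) the weight is 69 (the tenant's 11 is given no effect), which does reach 54, so (e) meets the standard.
  Stage II.2 carried; the final stage is satisfied.
With every stage satisfied, the landlord prevails on this issue.
Per-issue: Issue I → landlord; Issue II → landlord. The tenant must prevail on every issue; overall, the landlord prevails.

landlord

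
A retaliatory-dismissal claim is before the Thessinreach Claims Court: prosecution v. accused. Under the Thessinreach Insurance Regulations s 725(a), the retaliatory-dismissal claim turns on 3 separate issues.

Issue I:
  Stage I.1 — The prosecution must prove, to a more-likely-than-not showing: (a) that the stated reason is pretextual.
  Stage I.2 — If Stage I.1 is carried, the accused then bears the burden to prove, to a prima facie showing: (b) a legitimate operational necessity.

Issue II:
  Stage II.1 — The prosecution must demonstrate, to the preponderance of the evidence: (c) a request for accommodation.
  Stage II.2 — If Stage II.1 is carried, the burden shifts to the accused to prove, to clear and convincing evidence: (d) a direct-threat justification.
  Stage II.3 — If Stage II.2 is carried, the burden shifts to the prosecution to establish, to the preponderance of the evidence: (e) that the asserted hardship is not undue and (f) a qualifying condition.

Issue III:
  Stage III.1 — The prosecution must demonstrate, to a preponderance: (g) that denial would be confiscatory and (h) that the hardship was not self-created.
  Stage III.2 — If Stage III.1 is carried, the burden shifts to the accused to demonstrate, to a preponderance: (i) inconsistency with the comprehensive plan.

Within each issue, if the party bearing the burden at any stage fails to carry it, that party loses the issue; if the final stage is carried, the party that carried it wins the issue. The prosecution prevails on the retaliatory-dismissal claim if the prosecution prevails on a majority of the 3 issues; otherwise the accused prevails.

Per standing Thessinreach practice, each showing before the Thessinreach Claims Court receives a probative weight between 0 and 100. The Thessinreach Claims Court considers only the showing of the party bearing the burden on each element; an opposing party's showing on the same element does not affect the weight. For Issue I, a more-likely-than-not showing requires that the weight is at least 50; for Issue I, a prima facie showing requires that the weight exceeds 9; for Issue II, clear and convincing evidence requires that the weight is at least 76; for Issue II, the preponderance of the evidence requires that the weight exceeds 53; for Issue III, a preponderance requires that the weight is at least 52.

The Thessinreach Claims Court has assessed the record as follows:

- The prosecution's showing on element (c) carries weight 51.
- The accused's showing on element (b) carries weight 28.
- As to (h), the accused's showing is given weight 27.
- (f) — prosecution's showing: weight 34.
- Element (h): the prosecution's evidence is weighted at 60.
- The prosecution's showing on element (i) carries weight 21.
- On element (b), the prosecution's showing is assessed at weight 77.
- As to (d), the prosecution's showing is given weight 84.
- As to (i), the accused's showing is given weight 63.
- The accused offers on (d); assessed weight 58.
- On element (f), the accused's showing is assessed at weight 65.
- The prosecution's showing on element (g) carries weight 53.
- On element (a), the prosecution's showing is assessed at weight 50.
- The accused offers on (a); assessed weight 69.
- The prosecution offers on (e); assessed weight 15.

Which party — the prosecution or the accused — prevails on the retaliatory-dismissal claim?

— Issue I —
At Stage I.1 the prosecution must meet a more-likely-than-not showing (weight is at least 50): on (a) the weight is 50 (the accused's 69 is given no effect), which does reach 50, so (a) meets the standard.
  All elements met. The burden passes to the accused.
At Stage I.2 the accused must meet a prima facie showing (weight exceeds 9): on (b) the weight is 28 (the prosecution's 77 is given no effect), > 9, so (b) meets the standard.
  All elements met at the final stage.
All stages carried — the accused prevails on this issue.
— Issue II —
At Stage II.1 the prosecution must meet the preponderance of the evidence (weight exceeds 53): on (c) the weight is 51, which does not exceed 53, so (c) does not meet the standard.
  The prosecution does not carry Stage II.1.
So the accused prevails on this issue.
— Issue III —
Stage III.1 — burden on prosecution; standard: a preponderance (weight is at least 52).
    (g): 53 ≥ 52 [met]
    (h): 60 (accused's 27 disregarded) ≥ 52 [met]
  The prosecution carries Stage III.1; the accused now bears the burden.
Stage III.2 — burden on accused; standard: a preponderance (weight is at least 52).
    (i): 63 (prosecution's 21 disregarded) ≥ 52 [met]
  The accused carries the last stage.
All stages carried — the accused prevails on this issue.
Per-issue: Issue I → accused; Issue II → accused; Issue III → accused. The prosecution must prevail on a majority of issues; overall, the accused prevails.

accused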